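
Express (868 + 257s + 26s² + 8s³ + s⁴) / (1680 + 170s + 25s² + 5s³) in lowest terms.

(124 + 19s + s² + s³)/(240 − 10s + 5s²)

Euclidean algorithm in ℚ[s]:
  s⁴ + 8s³ + 26s² + 257s + 868 = ((1/5)s + 3/5)(5s³ + 25s² + 170s + 1680) + (−23s² − 181s − 140)
  5s³ + 25s² + 170s + 1680 = (−(5/23)s + 330/529)(−23s² − 181s − 140) + ((133560/529)s + 934920/529)
  −23s² − 181s − 140 = (−(12167/133560)s − 529/6678)((133560/529)s + 934920/529) + (0)
Last nonzero remainder: (133560/529)s + 934920/529. Dividing through by 133560/529 gives the monic gcd s + 7.
Cancel s + 7 from numerator and denominator to get the reduced form.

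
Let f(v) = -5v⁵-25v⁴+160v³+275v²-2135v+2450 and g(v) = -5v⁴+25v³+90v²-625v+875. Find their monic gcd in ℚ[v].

Apply the Euclidean algorithm:
  -5v⁵-25v⁴+160v³+275v²-2135v+2450 = (v+10)(-5v⁴+25v³+90v²-625v+875) + (-180v³+3240v-6300)
  -5v⁴+25v³+90v²-625v+875 = ((1/36)v-5/36)(-180v³+3240v-6300) + (0)
Last nonzero remainder: -180v³+3240v-6300. Dividing through by -180 gives the monic gcd v³-18v+35.

v³-18v+35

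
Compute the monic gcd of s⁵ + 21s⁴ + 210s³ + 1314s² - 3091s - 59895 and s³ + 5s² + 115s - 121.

Repeated division with remainder:
  s⁵ + 21s⁴ + 210s³ + 1314s² - 3091s - 59895 = (s² + 16s + 15)(s³ + 5s² + 115s - 121) + (-480s² - 2880s - 58080)
  s³ + 5s² + 115s - 121 = (-(1/480)s + 1/480)(-480s² - 2880s - 58080) + (0)
Last nonzero remainder: -480s² - 2880s - 58080. Dividing through by -480 gives the monic gcd s² + 6s + 121.

s² + 6s + 121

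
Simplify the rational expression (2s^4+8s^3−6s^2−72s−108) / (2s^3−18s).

(s^2+4s+6)/(s)

By polynomial division,
  2s^4+8s^3−6s^2−72s−108 = (s+4)(2s^3−18s) + (12s^2−108)
  2s^3−18s = ((1/6)s)(12s^2−108) + (0)
Last nonzero remainder: 12s^2−108. Dividing through by 12 gives the monic gcd s^2−9.
Cancel s^2−9 from numerator and denominator to get the reduced form.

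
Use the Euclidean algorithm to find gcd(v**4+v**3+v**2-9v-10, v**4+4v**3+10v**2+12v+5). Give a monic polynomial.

Apply the Euclidean algorithm:
  v**4+v**3+v**2-9v-10 = (v**4+4v**3+10v**2+12v+5) + (-3v**3-9v**2-21v-15)
  v**4+4v**3+10v**2+12v+5 = (-(1/3)v-1/3)(-3v**3-9v**2-21v-15) + (0)
Last nonzero remainder: -3v**3-9v**2-21v-15. Dividing through by -3 gives the monic gcd v**3+3v**2+7v+5.

v**3+3v**2+7v+5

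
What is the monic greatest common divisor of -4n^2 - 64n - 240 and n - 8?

Euclidean algorithm in ℚ[n]:
  -4n^2 - 64n - 240 = (-4n - 96)(n - 8) + (-1008)
  n - 8 = (-(1/1008)n + 1/126)(-1008) + (0)
The last nonzero remainder is the constant -1008, so the polynomials are coprime and gcd = 1.

1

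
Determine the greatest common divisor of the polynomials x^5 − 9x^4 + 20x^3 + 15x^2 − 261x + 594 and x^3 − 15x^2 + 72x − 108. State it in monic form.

Repeated division with remainder:
  x^5 − 9x^4 + 20x^3 + 15x^2 − 261x + 594 = (x^2 + 6x + 38)(x^3 − 15x^2 + 72x − 108) + (261x^2 − 2349x + 4698)
  x^3 − 15x^2 + 72x − 108 = ((1/261)x − 2/87)(261x^2 − 2349x + 4698) + (0)
Last nonzero remainder: 261x^2 − 2349x + 4698. Dividing through by 261 gives the monic gcd x^2 − 9x + 18.

x^2 − 9x + 18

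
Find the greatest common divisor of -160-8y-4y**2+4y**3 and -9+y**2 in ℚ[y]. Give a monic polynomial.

1

Apply the Euclidean algorithm:
  4y**3-4y**2-8y-160 = (4y-4)(y**2-9) + (28y-196)
  y**2-9 = ((1/28)y+1/4)(28y-196) + (40)
  28y-196 = ((7/10)y-49/10)(40) + (0)
The last nonzero remainder is the constant 40, so the polynomials are coprime and gcd = 1.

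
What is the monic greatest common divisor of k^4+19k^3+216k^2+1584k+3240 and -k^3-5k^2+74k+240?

k^2+13k+30

Apply the Euclidean algorithm:
  k^4+19k^3+216k^2+1584k+3240 = (-k-14)(-k^3-5k^2+74k+240) + (220k^2+2860k+6600)
  -k^3-5k^2+74k+240 = (-(1/220)k+2/55)(220k^2+2860k+6600) + (0)
Last nonzero remainder: 220k^2+2860k+6600. Dividing through by 220 gives the monic gcd k^2+13k+30.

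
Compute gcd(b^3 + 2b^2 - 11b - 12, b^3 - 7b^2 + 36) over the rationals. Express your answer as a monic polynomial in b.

b - 3

Apply the Euclidean algorithm:
  b^3 + 2b^2 - 11b - 12 = (b^3 - 7b^2 + 36) + (9b^2 - 11b - 48)
  b^3 - 7b^2 + 36 = ((1/9)b - 52/81)(9b^2 - 11b - 48) + (-(140/81)b + 140/27)
  9b^2 - 11b - 48 = (-(729/140)b - 324/35)(-(140/81)b + 140/27) + (0)
Last nonzero remainder: -(140/81)b + 140/27. Dividing through by -140/81 gives the monic gcd b - 3.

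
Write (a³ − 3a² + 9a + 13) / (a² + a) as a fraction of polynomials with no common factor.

(a² − 4a + 13)/(a)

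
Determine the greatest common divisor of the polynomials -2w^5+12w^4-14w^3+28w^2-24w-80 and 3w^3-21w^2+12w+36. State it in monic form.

w^2-w-2

Apply the Euclidean algorithm:
  -2w^5+12w^4-14w^3+28w^2-24w-80 = (-(2/3)w^2-(2/3)w-20/3)(3w^3-21w^2+12w+36) + (-80w^2+80w+160)
  3w^3-21w^2+12w+36 = (-(3/80)w+9/40)(-80w^2+80w+160) + (0)
Last nonzero remainder: -80w^2+80w+160. Dividing through by -80 gives the monic gcd w^2-w-2.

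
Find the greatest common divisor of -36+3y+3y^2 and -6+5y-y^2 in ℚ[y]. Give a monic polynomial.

-3+y

Repeated division with remainder:
  3y^2+3y-36 = (-3)(-y^2+5y-6) + (18y-54)
  -y^2+5y-6 = (-(1/18)y+1/9)(18y-54) + (0)
Last nonzero remainder: 18y-54. Dividing through by 18 gives the monic gcd y-3.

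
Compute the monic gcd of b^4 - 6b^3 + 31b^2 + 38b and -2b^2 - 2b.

b^2 + b

By polynomial division,
  b^4 - 6b^3 + 31b^2 + 38b = (-(1/2)b^2 + (7/2)b - 19)(-2b^2 - 2b) + (0)
Last nonzero remainder: -2b^2 - 2b. Dividing through by -2 gives the monic gcd b^2 + b.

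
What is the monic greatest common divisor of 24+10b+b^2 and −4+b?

1

Repeated division with remainder:
  b^2+10b+24 = (b+14)(b−4) + (80)
  b−4 = ((1/80)b−1/20)(80) + (0)
The last nonzero remainder is the constant 80, so the polynomials are coprime and gcd = 1.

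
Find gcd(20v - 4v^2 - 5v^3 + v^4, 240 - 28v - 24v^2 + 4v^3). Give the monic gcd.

-5 + v

Repeated division with remainder:
  v^4 - 5v^3 - 4v^2 + 20v = ((1/4)v + 1/4)(4v^3 - 24v^2 - 28v + 240) + (9v^2 - 33v - 60)
  4v^3 - 24v^2 - 28v + 240 = ((4/9)v - 28/27)(9v^2 - 33v - 60) + (-(320/9)v + 1600/9)
  9v^2 - 33v - 60 = (-(81/320)v - 27/80)(-(320/9)v + 1600/9) + (0)
Last nonzero remainder: -(320/9)v + 1600/9. Dividing through by -320/9 gives the monic gcd v - 5.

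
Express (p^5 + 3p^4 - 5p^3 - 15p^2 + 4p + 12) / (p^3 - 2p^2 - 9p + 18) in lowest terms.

Repeated division with remainder:
  p^5 + 3p^4 - 5p^3 - 15p^2 + 4p + 12 = (p^2 + 5p + 14)(p^3 - 2p^2 - 9p + 18) + (40p^2 + 40p - 240)
  p^3 - 2p^2 - 9p + 18 = ((1/40)p - 3/40)(40p^2 + 40p - 240) + (0)
Last nonzero remainder: 40p^2 + 40p - 240. Dividing through by 40 gives the monic gcd p^2 + p - 6.
Cancel p^2 + p - 6 from numerator and denominator to get the reduced form.

(p^3 + 2p^2 - p - 2)/(p - 3)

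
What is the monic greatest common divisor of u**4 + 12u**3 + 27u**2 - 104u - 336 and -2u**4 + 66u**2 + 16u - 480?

Apply the Euclidean algorithm:
  u**4 + 12u**3 + 27u**2 - 104u - 336 = (-1/2)(-2u**4 + 66u**2 + 16u - 480) + (12u**3 + 60u**2 - 96u - 576)
  -2u**4 + 66u**2 + 16u - 480 = (-(1/6)u + 5/6)(12u**3 + 60u**2 - 96u - 576) + (0)
Last nonzero remainder: 12u**3 + 60u**2 - 96u - 576. Dividing through by 12 gives the monic gcd u**3 + 5u**2 - 8u - 48.

u**3 + 5u**2 - 8u - 48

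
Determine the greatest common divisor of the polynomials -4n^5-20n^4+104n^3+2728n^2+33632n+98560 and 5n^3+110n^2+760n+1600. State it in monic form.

n^2+12n+32

By polynomial division,
  -4n^5-20n^4+104n^3+2728n^2+33632n+98560 = (-(4/5)n^2+(68/5)n-784/5)(5n^3+110n^2+760n+1600) + (10920n^2+131040n+349440)
  5n^3+110n^2+760n+1600 = ((1/2184)n+5/1092)(10920n^2+131040n+349440) + (0)
Last nonzero remainder: 10920n^2+131040n+349440. Dividing through by 10920 gives the monic gcd n^2+12n+32.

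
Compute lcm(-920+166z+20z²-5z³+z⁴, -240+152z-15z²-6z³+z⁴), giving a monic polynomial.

-11040+8432z-1842z²-34z³+67z⁴-12z⁵+z⁶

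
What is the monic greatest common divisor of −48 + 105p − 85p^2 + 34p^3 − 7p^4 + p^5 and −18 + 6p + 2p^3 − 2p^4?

Repeated division with remainder:
  p^5 − 7p^4 + 34p^3 − 85p^2 + 105p − 48 = (−(1/2)p + 3)(−2p^4 + 2p^3 + 6p − 18) + (28p^3 − 82p^2 + 78p + 6)
  −2p^4 + 2p^3 + 6p − 18 = (−(1/14)p − 27/196)(28p^3 − 82p^2 + 78p + 6) + (−(561/98)p^2 + (1683/98)p − 1683/98)
  28p^3 − 82p^2 + 78p + 6 = (−(2744/561)p − 196/561)(−(561/98)p^2 + (1683/98)p − 1683/98) + (0)
Last nonzero remainder: −(561/98)p^2 + (1683/98)p − 1683/98. Dividing through by −561/98 gives the monic gcd p^2 − 3p + 3.

3 − 3p + p^2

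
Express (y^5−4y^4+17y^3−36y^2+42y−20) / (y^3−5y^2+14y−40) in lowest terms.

(y^3−3y^2+4y−2)/(y−4)

Repeated division with remainder:
  y^5−4y^4+17y^3−36y^2+42y−20 = (y^2+y+8)(y^3−5y^2+14y−40) + (30y^2−30y+300)
  y^3−5y^2+14y−40 = ((1/30)y−2/15)(30y^2−30y+300) + (0)
Last nonzero remainder: 30y^2−30y+300. Dividing through by 30 gives the monic gcd y^2−y+10.
Cancel y^2−y+10 from numerator and denominator to get the reduced form.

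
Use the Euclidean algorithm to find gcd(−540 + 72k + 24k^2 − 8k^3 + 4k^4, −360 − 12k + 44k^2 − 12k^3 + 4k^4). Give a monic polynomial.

−45 + 21k − 5k^2 + k^3

Apply the Euclidean algorithm:
  4k^4 − 8k^3 + 24k^2 + 72k − 540 = (4k^4 − 12k^3 + 44k^2 − 12k − 360) + (4k^3 − 20k^2 + 84k − 180)
  4k^4 − 12k^3 + 44k^2 − 12k − 360 = (k + 2)(4k^3 − 20k^2 + 84k − 180) + (0)
Last nonzero remainder: 4k^3 − 20k^2 + 84k − 180. Dividing through by 4 gives the monic gcd k^3 − 5k^2 + 21k − 45.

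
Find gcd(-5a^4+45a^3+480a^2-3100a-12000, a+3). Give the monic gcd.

Apply the Euclidean algorithm:
  -5a^4+45a^3+480a^2-3100a-12000 = (-5a^3+60a^2+300a-4000)(a+3) + (0)
The last nonzero remainder a+3 is already monic.

a+3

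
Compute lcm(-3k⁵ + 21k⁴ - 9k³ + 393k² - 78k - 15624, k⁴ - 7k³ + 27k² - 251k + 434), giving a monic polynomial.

Apply the Euclidean algorithm:
  -3k⁵ + 21k⁴ - 9k³ + 393k² - 78k - 15624 = (-3k)(k⁴ - 7k³ + 27k² - 251k + 434) + (72k³ - 360k² + 1224k - 15624)
  k⁴ - 7k³ + 27k² - 251k + 434 = ((1/72)k - 1/36)(72k³ - 360k² + 1224k - 15624) + (0)
Last nonzero remainder: 72k³ - 360k² + 1224k - 15624. Dividing through by 72 gives the monic gcd k³ - 5k² + 17k - 217.
Then lcm(f, g) = f·g / gcd(f, g); expanding and making the result monic gives the answer.

k⁶ - 9k⁵ + 17k⁴ - 137k³ + 288k² + 5156k - 10416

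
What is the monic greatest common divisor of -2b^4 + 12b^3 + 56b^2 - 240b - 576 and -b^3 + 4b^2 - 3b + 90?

b - 6

Repeated division with remainder:
  -2b^4 + 12b^3 + 56b^2 - 240b - 576 = (2b - 4)(-b^3 + 4b^2 - 3b + 90) + (78b^2 - 432b - 216)
  -b^3 + 4b^2 - 3b + 90 = (-(1/78)b - 10/507)(78b^2 - 432b - 216) + (-(2415/169)b + 14490/169)
  78b^2 - 432b - 216 = (-(4394/805)b - 2028/805)(-(2415/169)b + 14490/169) + (0)
Last nonzero remainder: -(2415/169)b + 14490/169. Dividing through by -2415/169 gives the monic gcd b - 6.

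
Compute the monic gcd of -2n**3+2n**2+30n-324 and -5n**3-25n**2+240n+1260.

Repeated division with remainder:
  -2n**3+2n**2+30n-324 = (2/5)(-5n**3-25n**2+240n+1260) + (12n**2-66n-828)
  -5n**3-25n**2+240n+1260 = (-(5/12)n-35/8)(12n**2-66n-828) + (-(1575/4)n-4725/2)
  12n**2-66n-828 = (-(16/525)n+184/525)(-(1575/4)n-4725/2) + (0)
Last nonzero remainder: -(1575/4)n-4725/2. Dividing through by -1575/4 gives the monic gcd n+6.

n+6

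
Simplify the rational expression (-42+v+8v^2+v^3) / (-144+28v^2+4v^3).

By polynomial division,
  v^3+8v^2+v-42 = (1/4)(4v^3+28v^2-144) + (v^2+v-6)
  4v^3+28v^2-144 = (4v+24)(v^2+v-6) + (0)
The last nonzero remainder v^2+v-6 is already monic.
Cancel v^2+v-6 from numerator and denominator to get the reduced form.

(7+v)/(24+4v)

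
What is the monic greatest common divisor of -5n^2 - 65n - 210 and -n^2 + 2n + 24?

Euclidean algorithm in ℚ[n]:
  -5n^2 - 65n - 210 = (5)(-n^2 + 2n + 24) + (-75n - 330)
  -n^2 + 2n + 24 = ((1/75)n - 32/375)(-75n - 330) + (-104/25)
  -75n - 330 = ((1875/104)n + 4125/52)(-104/25) + (0)
The last nonzero remainder is the constant -104/25, so the polynomials are coprime and gcd = 1.

1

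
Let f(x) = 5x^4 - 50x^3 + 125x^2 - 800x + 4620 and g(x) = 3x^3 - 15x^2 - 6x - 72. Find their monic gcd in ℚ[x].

x - 6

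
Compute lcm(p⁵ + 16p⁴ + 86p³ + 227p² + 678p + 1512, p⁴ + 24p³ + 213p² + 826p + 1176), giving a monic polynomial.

Apply the Euclidean algorithm:
  p⁵ + 16p⁴ + 86p³ + 227p² + 678p + 1512 = (p - 8)(p⁴ + 24p³ + 213p² + 826p + 1176) + (65p³ + 1105p² + 6110p + 10920)
  p⁴ + 24p³ + 213p² + 826p + 1176 = ((1/65)p + 7/65)(65p³ + 1105p² + 6110p + 10920) + (0)
Last nonzero remainder: 65p³ + 1105p² + 6110p + 10920. Dividing through by 65 gives the monic gcd p³ + 17p² + 94p + 168.
Then lcm(f, g) = f·g / gcd(f, g); expanding and making the result monic gives the answer.

p⁶ + 23p⁵ + 198p⁴ + 829p³ + 2267p² + 6258p + 10584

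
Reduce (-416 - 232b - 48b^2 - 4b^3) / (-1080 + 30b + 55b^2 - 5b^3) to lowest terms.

(104 + 32b + 4b^2)/(270 - 75b + 5b^2)

Euclidean algorithm in ℚ[b]:
  -4b^3 - 48b^2 - 232b - 416 = (4/5)(-5b^3 + 55b^2 + 30b - 1080) + (-92b^2 - 256b + 448)
  -5b^3 + 55b^2 + 30b - 1080 = ((5/92)b - 1585/2116)(-92b^2 - 256b + 448) + (-(98450/529)b - 393800/529)
  -92b^2 - 256b + 448 = ((24334/49225)b - 29624/49225)(-(98450/529)b - 393800/529) + (0)
Last nonzero remainder: -(98450/529)b - 393800/529. Dividing through by -98450/529 gives the monic gcd b + 4.
Cancel b + 4 from numerator and denominator to get the reduced form.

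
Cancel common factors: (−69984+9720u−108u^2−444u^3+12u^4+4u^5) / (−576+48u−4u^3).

Euclidean algorithm in ℚ[u]:
  4u^5+12u^4−444u^3−108u^2+9720u−69984 = (−u^2−3u+99)(−4u^3+48u−576) + (−540u^2+3240u−12960)
  −4u^3+48u−576 = ((1/135)u+2/45)(−540u^2+3240u−12960) + (0)
Last nonzero remainder: −540u^2+3240u−12960. Dividing through by −540 gives the monic gcd u^2−6u+24.
Cancel u^2−6u+24 from numerator and denominator to get the reduced form.

(729+81u−9u^2−u^3)/(6+u)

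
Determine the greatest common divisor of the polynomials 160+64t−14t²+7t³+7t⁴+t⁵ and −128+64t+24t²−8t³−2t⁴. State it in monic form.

16+8t+t²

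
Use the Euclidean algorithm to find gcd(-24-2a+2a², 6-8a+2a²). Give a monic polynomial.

1

By polynomial division,
  2a²-2a-24 = (2a²-8a+6) + (6a-30)
  2a²-8a+6 = ((1/3)a+1/3)(6a-30) + (16)
  6a-30 = ((3/8)a-15/8)(16) + (0)
The last nonzero remainder is the constant 16, so the polynomials are coprime and gcd = 1.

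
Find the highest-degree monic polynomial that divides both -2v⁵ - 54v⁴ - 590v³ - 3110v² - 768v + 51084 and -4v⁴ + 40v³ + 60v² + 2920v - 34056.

Repeated division with remainder:
  -2v⁵ - 54v⁴ - 590v³ - 3110v² - 768v + 51084 = ((1/2)v + 37/2)(-4v⁴ + 40v³ + 60v² + 2920v - 34056) + (-1360v³ - 5680v² - 37760v + 681120)
  -4v⁴ + 40v³ + 60v² + 2920v - 34056 = ((1/340)v - 241/5780)(-1360v³ - 5680v² - 37760v + 681120) + (-(19008/289)v² - (190080/289)v - 1634688/289)
  -1360v³ - 5680v² - 37760v + 681120 = ((24565/1188)v - 1445/12)(-(19008/289)v² - (190080/289)v - 1634688/289) + (0)
Last nonzero remainder: -(19008/289)v² - (190080/289)v - 1634688/289. Dividing through by -19008/289 gives the monic gcd v² + 10v + 86.

v² + 10v + 86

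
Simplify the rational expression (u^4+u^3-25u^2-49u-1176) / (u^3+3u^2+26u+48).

Repeated division with remainder:
  u^4+u^3-25u^2-49u-1176 = (u-2)(u^3+3u^2+26u+48) + (-45u^2-45u-1080)
  u^3+3u^2+26u+48 = (-(1/45)u-2/45)(-45u^2-45u-1080) + (0)
Last nonzero remainder: -45u^2-45u-1080. Dividing through by -45 gives the monic gcd u^2+u+24.
Cancel u^2+u+24 from numerator and denominator to get the reduced form.

(u^2-49)/(u+2)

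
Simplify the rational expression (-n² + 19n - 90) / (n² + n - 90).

(-n + 10)/(n + 10)

Repeated division with remainder:
  -n² + 19n - 90 = (-1)(n² + n - 90) + (20n - 180)
  n² + n - 90 = ((1/20)n + 1/2)(20n - 180) + (0)
Last nonzero remainder: 20n - 180. Dividing through by 20 gives the monic gcd n - 9.
Cancel n - 9 from numerator and denominator to get the reduced form.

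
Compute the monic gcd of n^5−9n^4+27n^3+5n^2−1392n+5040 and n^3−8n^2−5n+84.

Apply the Euclidean algorithm:
  n^5−9n^4+27n^3+5n^2−1392n+5040 = (n^2−n+24)(n^3−8n^2−5n+84) + (108n^2−1188n+3024)
  n^3−8n^2−5n+84 = ((1/108)n+1/36)(108n^2−1188n+3024) + (0)
Last nonzero remainder: 108n^2−1188n+3024. Dividing through by 108 gives the monic gcd n^2−11n+28.

n^2−11n+28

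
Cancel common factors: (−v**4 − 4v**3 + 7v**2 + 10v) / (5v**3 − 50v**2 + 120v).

(−v**3 − 4v**2 + 7v + 10)/(5v**2 − 50v + 120)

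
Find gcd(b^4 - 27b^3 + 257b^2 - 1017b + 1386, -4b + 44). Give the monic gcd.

b - 11

By polynomial division,
  b^4 - 27b^3 + 257b^2 - 1017b + 1386 = (-(1/4)b^3 + 4b^2 - (81/4)b + 63/2)(-4b + 44) + (0)
Last nonzero remainder: -4b + 44. Dividing through by -4 gives the monic gcd b - 11.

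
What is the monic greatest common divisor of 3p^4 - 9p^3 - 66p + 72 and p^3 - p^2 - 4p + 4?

Repeated division with remainder:
  3p^4 - 9p^3 - 66p + 72 = (3p - 6)(p^3 - p^2 - 4p + 4) + (6p^2 - 102p + 96)
  p^3 - p^2 - 4p + 4 = ((1/6)p + 8/3)(6p^2 - 102p + 96) + (252p - 252)
  6p^2 - 102p + 96 = ((1/42)p - 8/21)(252p - 252) + (0)
Last nonzero remainder: 252p - 252. Dividing through by 252 gives the monic gcd p - 1.

p - 1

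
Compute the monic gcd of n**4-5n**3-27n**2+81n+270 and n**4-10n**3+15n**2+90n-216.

n**2-3n-18

Repeated division with remainder:
  n**4-5n**3-27n**2+81n+270 = (n**4-10n**3+15n**2+90n-216) + (5n**3-42n**2-9n+486)
  n**4-10n**3+15n**2+90n-216 = ((1/5)n-8/25)(5n**3-42n**2-9n+486) + ((84/25)n**2-(252/25)n-1512/25)
  5n**3-42n**2-9n+486 = ((125/84)n-225/28)((84/25)n**2-(252/25)n-1512/25) + (0)
Last nonzero remainder: (84/25)n**2-(252/25)n-1512/25. Dividing through by 84/25 gives the monic gcd n**2-3n-18.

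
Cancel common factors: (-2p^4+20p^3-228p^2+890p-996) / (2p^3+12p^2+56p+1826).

(-p^2+5p-6)/(p+11)

By polynomial division,
  -2p^4+20p^3-228p^2+890p-996 = (-p+16)(2p^3+12p^2+56p+1826) + (-364p^2+1820p-30212)
  2p^3+12p^2+56p+1826 = (-(1/182)p-11/182)(-364p^2+1820p-30212) + (0)
Last nonzero remainder: -364p^2+1820p-30212. Dividing through by -364 gives the monic gcd p^2-5p+83.
Cancel p^2-5p+83 from numerator and denominator to get the reduced form.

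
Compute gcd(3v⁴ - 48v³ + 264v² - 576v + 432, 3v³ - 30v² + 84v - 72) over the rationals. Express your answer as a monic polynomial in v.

By polynomial division,
  3v⁴ - 48v³ + 264v² - 576v + 432 = (v - 6)(3v³ - 30v² + 84v - 72) + (0)
Last nonzero remainder: 3v³ - 30v² + 84v - 72. Dividing through by 3 gives the monic gcd v³ - 10v² + 28v - 24.

v³ - 10v² + 28v - 24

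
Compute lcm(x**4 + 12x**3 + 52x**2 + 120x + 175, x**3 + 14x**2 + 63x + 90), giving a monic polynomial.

x**6 + 21x**5 + 178x**4 + 804x**3 + 2191x**2 + 3735x + 3150

Repeated division with remainder:
  x**4 + 12x**3 + 52x**2 + 120x + 175 = (x - 2)(x**3 + 14x**2 + 63x + 90) + (17x**2 + 156x + 355)
  x**3 + 14x**2 + 63x + 90 = ((1/17)x + 82/289)(17x**2 + 156x + 355) + (-(620/289)x - 3100/289)
  17x**2 + 156x + 355 = (-(4913/620)x - 20519/620)(-(620/289)x - 3100/289) + (0)
Last nonzero remainder: -(620/289)x - 3100/289. Dividing through by -620/289 gives the monic gcd x + 5.
Then lcm(f, g) = f·g / gcd(f, g); expanding and making the result monic gives the answer.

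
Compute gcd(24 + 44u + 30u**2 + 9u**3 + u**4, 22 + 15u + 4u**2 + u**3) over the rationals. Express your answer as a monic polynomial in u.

By polynomial division,
  u**4 + 9u**3 + 30u**2 + 44u + 24 = (u + 5)(u**3 + 4u**2 + 15u + 22) + (−5u**2 − 53u − 86)
  u**3 + 4u**2 + 15u + 22 = (−(1/5)u + 33/25)(−5u**2 − 53u − 86) + ((1694/25)u + 3388/25)
  −5u**2 − 53u − 86 = (−(125/1694)u − 1075/1694)((1694/25)u + 3388/25) + (0)
Last nonzero remainder: (1694/25)u + 3388/25. Dividing through by 1694/25 gives the monic gcd u + 2.

2 + u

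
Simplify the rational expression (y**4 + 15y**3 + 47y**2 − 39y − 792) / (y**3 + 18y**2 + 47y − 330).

Apply the Euclidean algorithm:
  y**4 + 15y**3 + 47y**2 − 39y − 792 = (y − 3)(y**3 + 18y**2 + 47y − 330) + (54y**2 + 432y − 1782)
  y**3 + 18y**2 + 47y − 330 = ((1/54)y + 5/27)(54y**2 + 432y − 1782) + (0)
Last nonzero remainder: 54y**2 + 432y − 1782. Dividing through by 54 gives the monic gcd y**2 + 8y − 33.
Cancel y**2 + 8y − 33 from numerator and denominator to get the reduced form.

(y**2 + 7y + 24)/(y + 10)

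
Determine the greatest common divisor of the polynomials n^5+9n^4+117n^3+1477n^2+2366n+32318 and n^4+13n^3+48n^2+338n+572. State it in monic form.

Euclidean algorithm in ℚ[n]:
  n^5+9n^4+117n^3+1477n^2+2366n+32318 = (n-4)(n^4+13n^3+48n^2+338n+572) + (121n^3+1331n^2+3146n+34606)
  n^4+13n^3+48n^2+338n+572 = ((1/121)n+2/121)(121n^3+1331n^2+3146n+34606) + (0)
Last nonzero remainder: 121n^3+1331n^2+3146n+34606. Dividing through by 121 gives the monic gcd n^3+11n^2+26n+286.

n^3+11n^2+26n+286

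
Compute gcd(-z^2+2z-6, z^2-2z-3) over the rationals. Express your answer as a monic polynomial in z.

1

Repeated division with remainder:
  -z^2+2z-6 = (-1)(z^2-2z-3) + (-9)
  z^2-2z-3 = (-(1/9)z^2+(2/9)z+1/3)(-9) + (0)
The last nonzero remainder is the constant -9, so the polynomials are coprime and gcd = 1.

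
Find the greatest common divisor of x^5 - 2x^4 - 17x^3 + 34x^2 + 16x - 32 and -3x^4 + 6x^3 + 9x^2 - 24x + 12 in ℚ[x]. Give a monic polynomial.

Apply the Euclidean algorithm:
  x^5 - 2x^4 - 17x^3 + 34x^2 + 16x - 32 = (-(1/3)x)(-3x^4 + 6x^3 + 9x^2 - 24x + 12) + (-14x^3 + 26x^2 + 20x - 32)
  -3x^4 + 6x^3 + 9x^2 - 24x + 12 = ((3/14)x - 3/98)(-14x^3 + 26x^2 + 20x - 32) + ((270/49)x^2 - (810/49)x + 540/49)
  -14x^3 + 26x^2 + 20x - 32 = (-(343/135)x - 392/135)((270/49)x^2 - (810/49)x + 540/49) + (0)
Last nonzero remainder: (270/49)x^2 - (810/49)x + 540/49. Dividing through by 270/49 gives the monic gcd x^2 - 3x + 2.

x^2 - 3x + 2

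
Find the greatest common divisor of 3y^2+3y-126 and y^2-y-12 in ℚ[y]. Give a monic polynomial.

Apply the Euclidean algorithm:
  3y^2+3y-126 = (3)(y^2-y-12) + (6y-90)
  y^2-y-12 = ((1/6)y+7/3)(6y-90) + (198)
  6y-90 = ((1/33)y-5/11)(198) + (0)
The last nonzero remainder is the constant 198, so the polynomials are coprime and gcd = 1.

1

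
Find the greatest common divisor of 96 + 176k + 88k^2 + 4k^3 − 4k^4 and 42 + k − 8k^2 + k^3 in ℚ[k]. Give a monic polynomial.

2 + k

By polynomial division,
  −4k^4 + 4k^3 + 88k^2 + 176k + 96 = (−4k − 28)(k^3 − 8k^2 + k + 42) + (−132k^2 + 372k + 1272)
  k^3 − 8k^2 + k + 42 = (−(1/132)k + 19/484)(−132k^2 + 372k + 1272) + (−(480/121)k − 960/121)
  −132k^2 + 372k + 1272 = ((1331/40)k − 6413/40)(−(480/121)k − 960/121) + (0)
Last nonzero remainder: −(480/121)k − 960/121. Dividing through by −480/121 gives the monic gcd k + 2.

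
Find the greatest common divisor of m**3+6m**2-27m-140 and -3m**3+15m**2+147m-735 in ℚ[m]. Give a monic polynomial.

m**2+2m-35

Apply the Euclidean algorithm:
  m**3+6m**2-27m-140 = (-1/3)(-3m**3+15m**2+147m-735) + (11m**2+22m-385)
  -3m**3+15m**2+147m-735 = (-(3/11)m+21/11)(11m**2+22m-385) + (0)
Last nonzero remainder: 11m**2+22m-385. Dividing through by 11 gives the monic gcd m**2+2m-35.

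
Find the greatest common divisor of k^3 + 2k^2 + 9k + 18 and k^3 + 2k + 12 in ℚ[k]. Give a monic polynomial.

Repeated division with remainder:
  k^3 + 2k^2 + 9k + 18 = (k^3 + 2k + 12) + (2k^2 + 7k + 6)
  k^3 + 2k + 12 = ((1/2)k − 7/4)(2k^2 + 7k + 6) + ((45/4)k + 45/2)
  2k^2 + 7k + 6 = ((8/45)k + 4/15)((45/4)k + 45/2) + (0)
Last nonzero remainder: (45/4)k + 45/2. Dividing through by 45/4 gives the monic gcd k + 2.

k + 2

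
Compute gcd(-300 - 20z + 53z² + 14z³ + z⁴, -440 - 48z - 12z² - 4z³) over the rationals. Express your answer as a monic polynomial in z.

5 + z

Apply the Euclidean algorithm:
  z⁴ + 14z³ + 53z² - 20z - 300 = (-(1/4)z - 11/4)(-4z³ - 12z² - 48z - 440) + (8z² - 262z - 1510)
  -4z³ - 12z² - 48z - 440 = (-(1/2)z - 143/8)(8z² - 262z - 1510) + (-(21945/4)z - 109725/4)
  8z² - 262z - 1510 = (-(32/21945)z + 1208/21945)(-(21945/4)z - 109725/4) + (0)
Last nonzero remainder: -(21945/4)z - 109725/4. Dividing through by -21945/4 gives the monic gcd z + 5.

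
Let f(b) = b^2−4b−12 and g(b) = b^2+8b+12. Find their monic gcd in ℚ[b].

b+2

Repeated division with remainder:
  b^2−4b−12 = (b^2+8b+12) + (−12b−24)
  b^2+8b+12 = (−(1/12)b−1/2)(−12b−24) + (0)
Last nonzero remainder: −12b−24. Dividing through by −12 gives the monic gcd b+2.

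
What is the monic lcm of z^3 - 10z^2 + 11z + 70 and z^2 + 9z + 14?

z^4 - 3z^3 - 59z^2 + 147z + 490

Repeated division with remainder:
  z^3 - 10z^2 + 11z + 70 = (z - 19)(z^2 + 9z + 14) + (168z + 336)
  z^2 + 9z + 14 = ((1/168)z + 1/24)(168z + 336) + (0)
Last nonzero remainder: 168z + 336. Dividing through by 168 gives the monic gcd z + 2.
Then lcm(f, g) = f·g / gcd(f, g); expanding and making the result monic gives the answer.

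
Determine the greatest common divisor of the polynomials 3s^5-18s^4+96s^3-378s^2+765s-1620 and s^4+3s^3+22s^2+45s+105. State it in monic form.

s^2+15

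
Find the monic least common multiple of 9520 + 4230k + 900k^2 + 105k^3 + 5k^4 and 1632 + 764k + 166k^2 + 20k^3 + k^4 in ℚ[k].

11424 + 6980k + 1926k^2 + 306k^3 + 27k^4 + k^5

By polynomial division,
  5k^4 + 105k^3 + 900k^2 + 4230k + 9520 = (5)(k^4 + 20k^3 + 166k^2 + 764k + 1632) + (5k^3 + 70k^2 + 410k + 1360)
  k^4 + 20k^3 + 166k^2 + 764k + 1632 = ((1/5)k + 6/5)(5k^3 + 70k^2 + 410k + 1360) + (0)
Last nonzero remainder: 5k^3 + 70k^2 + 410k + 1360. Dividing through by 5 gives the monic gcd k^3 + 14k^2 + 82k + 272.
Then lcm(f, g) = f·g / gcd(f, g); expanding and making the result monic gives the answer.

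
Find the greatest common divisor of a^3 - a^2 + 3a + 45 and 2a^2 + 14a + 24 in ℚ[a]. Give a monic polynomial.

By polynomial division,
  a^3 - a^2 + 3a + 45 = ((1/2)a - 4)(2a^2 + 14a + 24) + (47a + 141)
  2a^2 + 14a + 24 = ((2/47)a + 8/47)(47a + 141) + (0)
Last nonzero remainder: 47a + 141. Dividing through by 47 gives the monic gcd a + 3.

a + 3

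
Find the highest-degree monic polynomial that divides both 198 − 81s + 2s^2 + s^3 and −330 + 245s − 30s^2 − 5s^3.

Euclidean algorithm in ℚ[s]:
  s^3 + 2s^2 − 81s + 198 = (−1/5)(−5s^3 − 30s^2 + 245s − 330) + (−4s^2 − 32s + 132)
  −5s^3 − 30s^2 + 245s − 330 = ((5/4)s − 5/2)(−4s^2 − 32s + 132) + (0)
Last nonzero remainder: −4s^2 − 32s + 132. Dividing through by −4 gives the monic gcd s^2 + 8s − 33.

−33 + 8s + s^2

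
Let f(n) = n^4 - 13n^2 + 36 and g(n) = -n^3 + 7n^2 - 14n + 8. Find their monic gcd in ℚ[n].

n - 2

Euclidean algorithm in ℚ[n]:
  n^4 - 13n^2 + 36 = (-n - 7)(-n^3 + 7n^2 - 14n + 8) + (22n^2 - 90n + 92)
  -n^3 + 7n^2 - 14n + 8 = (-(1/22)n + 16/121)(22n^2 - 90n + 92) + ((252/121)n - 504/121)
  22n^2 - 90n + 92 = ((1331/126)n - 2783/126)((252/121)n - 504/121) + (0)
Last nonzero remainder: (252/121)n - 504/121. Dividing through by 252/121 gives the monic gcd n - 2.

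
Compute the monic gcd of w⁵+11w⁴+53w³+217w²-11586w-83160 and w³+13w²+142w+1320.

Apply the Euclidean algorithm:
  w⁵+11w⁴+53w³+217w²-11586w-83160 = (w²-2w-63)(w³+13w²+142w+1320) + (0)
The last nonzero remainder w³+13w²+142w+1320 is already monic.

w³+13w²+142w+1320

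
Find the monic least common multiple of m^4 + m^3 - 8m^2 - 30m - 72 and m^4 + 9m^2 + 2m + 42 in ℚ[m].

m^6 - m^5 - 3m^4 - 7m^3 - 68m^2 - 66m - 504

Repeated division with remainder:
  m^4 + m^3 - 8m^2 - 30m - 72 = (m^4 + 9m^2 + 2m + 42) + (m^3 - 17m^2 - 32m - 114)
  m^4 + 9m^2 + 2m + 42 = (m + 17)(m^3 - 17m^2 - 32m - 114) + (330m^2 + 660m + 1980)
  m^3 - 17m^2 - 32m - 114 = ((1/330)m - 19/330)(330m^2 + 660m + 1980) + (0)
Last nonzero remainder: 330m^2 + 660m + 1980. Dividing through by 330 gives the monic gcd m^2 + 2m + 6.
Then lcm(f, g) = f·g / gcd(f, g); expanding and making the result monic gives the answer.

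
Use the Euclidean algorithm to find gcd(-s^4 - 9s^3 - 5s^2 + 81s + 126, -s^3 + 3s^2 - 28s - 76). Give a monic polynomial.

Repeated division with remainder:
  -s^4 - 9s^3 - 5s^2 + 81s + 126 = (s + 12)(-s^3 + 3s^2 - 28s - 76) + (-13s^2 + 493s + 1038)
  -s^3 + 3s^2 - 28s - 76 = ((1/13)s + 454/169)(-13s^2 + 493s + 1038) + (-(242048/169)s - 484096/169)
  -13s^2 + 493s + 1038 = ((2197/242048)s - 87711/242048)(-(242048/169)s - 484096/169) + (0)
Last nonzero remainder: -(242048/169)s - 484096/169. Dividing through by -242048/169 gives the monic gcd s + 2.

s + 2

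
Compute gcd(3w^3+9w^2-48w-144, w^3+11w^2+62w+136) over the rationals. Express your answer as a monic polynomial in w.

By polynomial division,
  3w^3+9w^2-48w-144 = (3)(w^3+11w^2+62w+136) + (-24w^2-234w-552)
  w^3+11w^2+62w+136 = (-(1/24)w-5/96)(-24w^2-234w-552) + ((429/16)w+429/4)
  -24w^2-234w-552 = (-(128/143)w-736/143)((429/16)w+429/4) + (0)
Last nonzero remainder: (429/16)w+429/4. Dividing through by 429/16 gives the monic gcd w+4.

w+4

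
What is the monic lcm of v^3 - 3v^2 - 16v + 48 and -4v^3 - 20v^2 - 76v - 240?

Repeated division with remainder:
  v^3 - 3v^2 - 16v + 48 = (-1/4)(-4v^3 - 20v^2 - 76v - 240) + (-8v^2 - 35v - 12)
  -4v^3 - 20v^2 - 76v - 240 = ((1/2)v + 5/16)(-8v^2 - 35v - 12) + (-(945/16)v - 945/4)
  -8v^2 - 35v - 12 = ((128/945)v + 16/315)(-(945/16)v - 945/4) + (0)
Last nonzero remainder: -(945/16)v - 945/4. Dividing through by -945/16 gives the monic gcd v + 4.
Then lcm(f, g) = f·g / gcd(f, g); expanding and making the result monic gives the answer.

v^5 - 2v^4 - 4v^3 - 13v^2 - 192v + 720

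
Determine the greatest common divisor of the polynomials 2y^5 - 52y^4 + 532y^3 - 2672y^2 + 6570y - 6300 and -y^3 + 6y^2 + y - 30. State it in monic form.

y^2 - 8y + 15

Repeated division with remainder:
  2y^5 - 52y^4 + 532y^3 - 2672y^2 + 6570y - 6300 = (-2y^2 + 40y - 294)(-y^3 + 6y^2 + y - 30) + (-1008y^2 + 8064y - 15120)
  -y^3 + 6y^2 + y - 30 = ((1/1008)y + 1/504)(-1008y^2 + 8064y - 15120) + (0)
Last nonzero remainder: -1008y^2 + 8064y - 15120. Dividing through by -1008 gives the monic gcd y^2 - 8y + 15.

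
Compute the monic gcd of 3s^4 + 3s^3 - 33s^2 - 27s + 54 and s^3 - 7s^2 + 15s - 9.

Euclidean algorithm in ℚ[s]:
  3s^4 + 3s^3 - 33s^2 - 27s + 54 = (3s + 24)(s^3 - 7s^2 + 15s - 9) + (90s^2 - 360s + 270)
  s^3 - 7s^2 + 15s - 9 = ((1/90)s - 1/30)(90s^2 - 360s + 270) + (0)
Last nonzero remainder: 90s^2 - 360s + 270. Dividing through by 90 gives the monic gcd s^2 - 4s + 3.

s^2 - 4s + 3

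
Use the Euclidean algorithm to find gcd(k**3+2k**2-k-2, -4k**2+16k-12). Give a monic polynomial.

k-1

By polynomial division,
  k**3+2k**2-k-2 = (-(1/4)k-3/2)(-4k**2+16k-12) + (20k-20)
  -4k**2+16k-12 = (-(1/5)k+3/5)(20k-20) + (0)
Last nonzero remainder: 20k-20. Dividing through by 20 gives the monic gcd k-1.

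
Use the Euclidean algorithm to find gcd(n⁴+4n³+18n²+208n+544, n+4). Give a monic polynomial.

n+4

Euclidean algorithm in ℚ[n]:
  n⁴+4n³+18n²+208n+544 = (n³+18n+136)(n+4) + (0)
The last nonzero remainder n+4 is already monic.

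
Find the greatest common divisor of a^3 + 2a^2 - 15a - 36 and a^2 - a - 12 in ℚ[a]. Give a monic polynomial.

By polynomial division,
  a^3 + 2a^2 - 15a - 36 = (a + 3)(a^2 - a - 12) + (0)
The last nonzero remainder a^2 - a - 12 is already monic.

a^2 - a - 12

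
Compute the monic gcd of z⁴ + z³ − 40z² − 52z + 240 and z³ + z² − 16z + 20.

By polynomial division,
  z⁴ + z³ − 40z² − 52z + 240 = (z)(z³ + z² − 16z + 20) + (−24z² − 72z + 240)
  z³ + z² − 16z + 20 = (−(1/24)z + 1/12)(−24z² − 72z + 240) + (0)
Last nonzero remainder: −24z² − 72z + 240. Dividing through by −24 gives the monic gcd z² + 3z − 10.

z² + 3z − 10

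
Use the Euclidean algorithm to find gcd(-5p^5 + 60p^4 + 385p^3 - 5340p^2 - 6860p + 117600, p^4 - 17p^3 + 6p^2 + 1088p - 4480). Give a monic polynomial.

p^3 - 25p^2 + 206p - 560

Euclidean algorithm in ℚ[p]:
  -5p^5 + 60p^4 + 385p^3 - 5340p^2 - 6860p + 117600 = (-5p - 25)(p^4 - 17p^3 + 6p^2 + 1088p - 4480) + (-10p^3 + 250p^2 - 2060p + 5600)
  p^4 - 17p^3 + 6p^2 + 1088p - 4480 = (-(1/10)p - 4/5)(-10p^3 + 250p^2 - 2060p + 5600) + (0)
Last nonzero remainder: -10p^3 + 250p^2 - 2060p + 5600. Dividing through by -10 gives the monic gcd p^3 - 25p^2 + 206p - 560.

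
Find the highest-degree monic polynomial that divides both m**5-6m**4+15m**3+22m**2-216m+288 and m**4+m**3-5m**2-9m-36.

m**2-9

Euclidean algorithm in ℚ[m]:
  m**5-6m**4+15m**3+22m**2-216m+288 = (m-7)(m**4+m**3-5m**2-9m-36) + (27m**3-4m**2-243m+36)
  m**4+m**3-5m**2-9m-36 = ((1/27)m+31/729)(27m**3-4m**2-243m+36) + ((3040/729)m**2-3040/81)
  27m**3-4m**2-243m+36 = ((19683/3040)m-729/760)((3040/729)m**2-3040/81) + (0)
Last nonzero remainder: (3040/729)m**2-3040/81. Dividing through by 3040/729 gives the monic gcd m**2-9.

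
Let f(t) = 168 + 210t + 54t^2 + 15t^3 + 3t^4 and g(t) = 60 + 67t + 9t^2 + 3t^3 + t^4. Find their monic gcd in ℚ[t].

Apply the Euclidean algorithm:
  3t^4 + 15t^3 + 54t^2 + 210t + 168 = (3)(t^4 + 3t^3 + 9t^2 + 67t + 60) + (6t^3 + 27t^2 + 9t − 12)
  t^4 + 3t^3 + 9t^2 + 67t + 60 = ((1/6)t − 1/4)(6t^3 + 27t^2 + 9t − 12) + ((57/4)t^2 + (285/4)t + 57)
  6t^3 + 27t^2 + 9t − 12 = ((8/19)t − 4/19)((57/4)t^2 + (285/4)t + 57) + (0)
Last nonzero remainder: (57/4)t^2 + (285/4)t + 57. Dividing through by 57/4 gives the monic gcd t^2 + 5t + 4.

4 + 5t + t^2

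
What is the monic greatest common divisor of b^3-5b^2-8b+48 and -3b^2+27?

b+3

By polynomial division,
  b^3-5b^2-8b+48 = (-(1/3)b+5/3)(-3b^2+27) + (b+3)
  -3b^2+27 = (-3b+9)(b+3) + (0)
The last nonzero remainder b+3 is already monic.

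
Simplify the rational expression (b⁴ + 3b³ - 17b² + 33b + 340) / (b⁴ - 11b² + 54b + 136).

Repeated division with remainder:
  b⁴ + 3b³ - 17b² + 33b + 340 = (b⁴ - 11b² + 54b + 136) + (3b³ - 6b² - 21b + 204)
  b⁴ - 11b² + 54b + 136 = ((1/3)b + 2/3)(3b³ - 6b² - 21b + 204) + (0)
Last nonzero remainder: 3b³ - 6b² - 21b + 204. Dividing through by 3 gives the monic gcd b³ - 2b² - 7b + 68.
Cancel b³ - 2b² - 7b + 68 from numerator and denominator to get the reduced form.

(b + 5)/(b + 2)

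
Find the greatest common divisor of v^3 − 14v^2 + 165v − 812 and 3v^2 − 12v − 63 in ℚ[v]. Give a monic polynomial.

v − 7

Repeated division with remainder:
  v^3 − 14v^2 + 165v − 812 = ((1/3)v − 10/3)(3v^2 − 12v − 63) + (146v − 1022)
  3v^2 − 12v − 63 = ((3/146)v + 9/146)(146v − 1022) + (0)
Last nonzero remainder: 146v − 1022. Dividing through by 146 gives the monic gcd v − 7.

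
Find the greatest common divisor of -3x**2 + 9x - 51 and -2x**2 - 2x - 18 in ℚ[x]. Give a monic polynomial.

By polynomial division,
  -3x**2 + 9x - 51 = (3/2)(-2x**2 - 2x - 18) + (12x - 24)
  -2x**2 - 2x - 18 = (-(1/6)x - 1/2)(12x - 24) + (-30)
  12x - 24 = (-(2/5)x + 4/5)(-30) + (0)
The last nonzero remainder is the constant -30, so the polynomials are coprime and gcd = 1.

1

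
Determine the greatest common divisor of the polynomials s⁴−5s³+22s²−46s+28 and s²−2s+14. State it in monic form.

s²−2s+14

Euclidean algorithm in ℚ[s]:
  s⁴−5s³+22s²−46s+28 = (s²−3s+2)(s²−2s+14) + (0)
The last nonzero remainder s²−2s+14 is already monic.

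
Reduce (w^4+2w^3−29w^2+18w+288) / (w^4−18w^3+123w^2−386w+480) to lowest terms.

Repeated division with remainder:
  w^4+2w^3−29w^2+18w+288 = (w^4−18w^3+123w^2−386w+480) + (20w^3−152w^2+404w−192)
  w^4−18w^3+123w^2−386w+480 = ((1/20)w−13/25)(20w^3−152w^2+404w−192) + ((594/25)w^2−(4158/25)w+9504/25)
  20w^3−152w^2+404w−192 = ((250/297)w−50/99)((594/25)w^2−(4158/25)w+9504/25) + (0)
Last nonzero remainder: (594/25)w^2−(4158/25)w+9504/25. Dividing through by 594/25 gives the monic gcd w^2−7w+16.
Cancel w^2−7w+16 from numerator and denominator to get the reduced form.

(w^2+9w+18)/(w^2−11w+30)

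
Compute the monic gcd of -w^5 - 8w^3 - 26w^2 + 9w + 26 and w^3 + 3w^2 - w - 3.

Repeated division with remainder:
  -w^5 - 8w^3 - 26w^2 + 9w + 26 = (-w^2 + 3w - 18)(w^3 + 3w^2 - w - 3) + (28w^2 - 28)
  w^3 + 3w^2 - w - 3 = ((1/28)w + 3/28)(28w^2 - 28) + (0)
Last nonzero remainder: 28w^2 - 28. Dividing through by 28 gives the monic gcd w^2 - 1.

w^2 - 1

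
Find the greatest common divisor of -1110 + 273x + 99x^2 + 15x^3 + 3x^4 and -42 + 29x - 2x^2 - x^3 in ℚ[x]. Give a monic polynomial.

-2 + x

Apply the Euclidean algorithm:
  3x^4 + 15x^3 + 99x^2 + 273x - 1110 = (-3x - 9)(-x^3 - 2x^2 + 29x - 42) + (168x^2 + 408x - 1488)
  -x^3 - 2x^2 + 29x - 42 = (-(1/168)x + 1/392)(168x^2 + 408x - 1488) + ((936/49)x - 1872/49)
  168x^2 + 408x - 1488 = ((343/39)x + 1519/39)((936/49)x - 1872/49) + (0)
Last nonzero remainder: (936/49)x - 1872/49. Dividing through by 936/49 gives the monic gcd x - 2.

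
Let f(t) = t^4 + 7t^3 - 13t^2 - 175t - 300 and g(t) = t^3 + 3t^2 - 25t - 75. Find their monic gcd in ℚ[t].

t^3 + 3t^2 - 25t - 75

By polynomial division,
  t^4 + 7t^3 - 13t^2 - 175t - 300 = (t + 4)(t^3 + 3t^2 - 25t - 75) + (0)
The last nonzero remainder t^3 + 3t^2 - 25t - 75 is already monic.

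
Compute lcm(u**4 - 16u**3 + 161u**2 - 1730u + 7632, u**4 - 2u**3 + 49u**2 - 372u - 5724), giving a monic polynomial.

u**5 - 10u**4 + 65u**3 - 764u**2 - 2748u + 45792

Repeated division with remainder:
  u**4 - 16u**3 + 161u**2 - 1730u + 7632 = (u**4 - 2u**3 + 49u**2 - 372u - 5724) + (-14u**3 + 112u**2 - 1358u + 13356)
  u**4 - 2u**3 + 49u**2 - 372u - 5724 = (-(1/14)u - 3/7)(-14u**3 + 112u**2 - 1358u + 13356) + (0)
Last nonzero remainder: -14u**3 + 112u**2 - 1358u + 13356. Dividing through by -14 gives the monic gcd u**3 - 8u**2 + 97u - 954.
Then lcm(f, g) = f·g / gcd(f, g); expanding and making the result monic gives the answer.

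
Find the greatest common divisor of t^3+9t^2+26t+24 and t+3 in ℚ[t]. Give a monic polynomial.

Apply the Euclidean algorithm:
  t^3+9t^2+26t+24 = (t^2+6t+8)(t+3) + (0)
The last nonzero remainder t+3 is already monic.

t+3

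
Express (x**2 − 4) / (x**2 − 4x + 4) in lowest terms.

Repeated division with remainder:
  x**2 − 4 = (x**2 − 4x + 4) + (4x − 8)
  x**2 − 4x + 4 = ((1/4)x − 1/2)(4x − 8) + (0)
Last nonzero remainder: 4x − 8. Dividing through by 4 gives the monic gcd x − 2.
Cancel x − 2 from numerator and denominator to get the reduced form.

(x + 2)/(x − 2)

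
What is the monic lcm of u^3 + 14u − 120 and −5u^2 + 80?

By polynomial division,
  u^3 + 14u − 120 = (−(1/5)u)(−5u^2 + 80) + (30u − 120)
  −5u^2 + 80 = (−(1/6)u − 2/3)(30u − 120) + (0)
Last nonzero remainder: 30u − 120. Dividing through by 30 gives the monic gcd u − 4.
Then lcm(f, g) = f·g / gcd(f, g); expanding and making the result monic gives the answer.

u^4 + 4u^3 + 14u^2 − 64u − 480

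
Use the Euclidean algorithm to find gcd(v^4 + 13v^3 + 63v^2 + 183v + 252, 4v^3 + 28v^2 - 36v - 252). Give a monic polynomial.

Euclidean algorithm in ℚ[v]:
  v^4 + 13v^3 + 63v^2 + 183v + 252 = ((1/4)v + 3/2)(4v^3 + 28v^2 - 36v - 252) + (30v^2 + 300v + 630)
  4v^3 + 28v^2 - 36v - 252 = ((2/15)v - 2/5)(30v^2 + 300v + 630) + (0)
Last nonzero remainder: 30v^2 + 300v + 630. Dividing through by 30 gives the monic gcd v^2 + 10v + 21.

v^2 + 10v + 21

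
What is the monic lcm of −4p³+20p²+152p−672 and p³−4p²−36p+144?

p⁴−11p³−8p²+396p−1008

Apply the Euclidean algorithm:
  −4p³+20p²+152p−672 = (−4)(p³−4p²−36p+144) + (4p²+8p−96)
  p³−4p²−36p+144 = ((1/4)p−3/2)(4p²+8p−96) + (0)
Last nonzero remainder: 4p²+8p−96. Dividing through by 4 gives the monic gcd p²+2p−24.
Then lcm(f, g) = f·g / gcd(f, g); expanding and making the result monic gives the answer.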